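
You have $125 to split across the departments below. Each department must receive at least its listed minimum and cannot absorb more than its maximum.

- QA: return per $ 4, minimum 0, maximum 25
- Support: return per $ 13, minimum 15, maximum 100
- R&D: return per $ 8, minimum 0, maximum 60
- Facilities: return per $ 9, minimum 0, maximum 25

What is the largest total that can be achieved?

1525

Meeting every minimum uses 0+15+0+0 = 15 $, leaving 110.
Highest return per $ first: Support 13 > Facilities 9 > R&D 8 > QA 4.
Support takes 85 more to reach its cap of 100 ; 25 left.
Facilities takes 25 more to reach its cap of 25 ; 0 left.
Total = 13×100 + 9×25 = 1525.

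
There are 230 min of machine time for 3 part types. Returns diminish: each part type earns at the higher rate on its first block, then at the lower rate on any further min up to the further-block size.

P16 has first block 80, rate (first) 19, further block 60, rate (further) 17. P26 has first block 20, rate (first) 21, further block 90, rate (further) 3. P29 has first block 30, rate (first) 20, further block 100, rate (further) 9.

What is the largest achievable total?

3920

Rank every tier by rate: P26/first 21 > P29/first 20 > P16/first 19 > P16/second 17 > P29/second 9 > P26/second 3.
P26 first at 21: fill all 20 ; 210 left.
Fill P29 first block (30 at 20) ; 180 left.
Fill P16 first block (80 at 19) ; 100 left.
P16/second (17): +60 ; 40 left.
P29 second at 9: only 40 left, fill 40.
Total = 21×20 + 20×30 + 19×80 + 17×60 + 9×40 = 3920.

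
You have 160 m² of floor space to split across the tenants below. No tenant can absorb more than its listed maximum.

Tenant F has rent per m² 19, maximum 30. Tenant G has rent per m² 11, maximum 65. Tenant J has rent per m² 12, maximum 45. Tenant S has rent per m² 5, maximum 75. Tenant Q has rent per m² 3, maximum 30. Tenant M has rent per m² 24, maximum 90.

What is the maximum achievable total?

Order the tenants by rent per m²: Tenant M 24 > Tenant F 19 > Tenant J 12 > Tenant G 11 > Tenant S 5 > Tenant Q 3.
Tenant M takes 90 to reach its cap of 90 ; 70 left.
Tenant F takes 30 to reach its cap of 30 ; 40 left.
Only 40 left; Tenant J takes them to reach 40.
Total = 19×30 + 12×40 + 24×90 = 3210.

3210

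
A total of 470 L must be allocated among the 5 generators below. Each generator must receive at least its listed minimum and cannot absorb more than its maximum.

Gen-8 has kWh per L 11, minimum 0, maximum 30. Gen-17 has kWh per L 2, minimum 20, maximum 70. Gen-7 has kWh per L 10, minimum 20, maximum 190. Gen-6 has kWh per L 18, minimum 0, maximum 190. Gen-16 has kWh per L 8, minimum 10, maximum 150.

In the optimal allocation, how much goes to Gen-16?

Meeting every minimum uses 0+20+20+0+10 = 50 L, leaving 420.
Rank by kWh per L: Gen-6 18 > Gen-8 11 > Gen-7 10 > Gen-16 8 > Gen-17 2.
Gen-6 takes 190 more to reach its cap of 190 — 230 left.
Gen-8: +30 to 30 (cap) — 200 left.
Give Gen-7 170 more to hit its cap of 190 — 30 left.
Gen-16: +30 (room for 140) → 40. Pool exhausted.

40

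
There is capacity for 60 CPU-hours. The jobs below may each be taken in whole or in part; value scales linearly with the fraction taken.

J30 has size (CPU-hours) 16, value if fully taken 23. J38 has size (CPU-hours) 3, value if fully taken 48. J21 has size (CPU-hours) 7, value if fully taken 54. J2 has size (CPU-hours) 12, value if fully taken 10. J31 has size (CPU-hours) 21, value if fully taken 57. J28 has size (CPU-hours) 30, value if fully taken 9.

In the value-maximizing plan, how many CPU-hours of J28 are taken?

1

Rank by value-to-size ratio: J38 48/3≈16, J21 54/7≈7.71, J31 57/21≈2.71, J30 23/16≈1.44, J2 10/12≈0.833, J28 9/30≈0.3.
Take all of J38 (3 CPU-hours, value 48) — 57 CPU-hours left.
Take all of J21 (7 CPU-hours, value 54) — 50 CPU-hours left.
J31: take in full, 21 CPU-hours for value 57 — 29 left.
J30: take in full, 16 CPU-hours for value 23 — 13 left.
Take all of J2 (12 CPU-hours, value 10) — 1 CPU-hours left.
Only 1 CPU-hours remain; take 1/30 of J28 for value 9×1/30 = 0.3.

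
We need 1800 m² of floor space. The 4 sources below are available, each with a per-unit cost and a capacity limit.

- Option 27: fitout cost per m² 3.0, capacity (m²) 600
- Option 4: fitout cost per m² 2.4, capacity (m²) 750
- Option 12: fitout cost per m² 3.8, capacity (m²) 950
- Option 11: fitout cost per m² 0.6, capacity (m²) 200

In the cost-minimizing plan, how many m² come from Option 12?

250

Fill from the cheapest source first.
Take 200 from Option 11 at 0.6 — need 1600 more.
Take 750 from Option 4 at 2.4 — need 850 more.
Option 27 (3.0): use full 600 — 250 m² to go.
Take 250 from Option 12 at 3.8 to finish.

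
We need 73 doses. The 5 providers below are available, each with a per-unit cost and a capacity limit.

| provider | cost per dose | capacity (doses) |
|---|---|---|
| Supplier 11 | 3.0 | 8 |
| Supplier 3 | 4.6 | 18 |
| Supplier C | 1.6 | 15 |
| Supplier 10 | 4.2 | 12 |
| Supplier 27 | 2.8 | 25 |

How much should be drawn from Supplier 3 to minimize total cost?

13

Cheapest first:
Supplier C (1.6): use full 15 — 58 doses to go.
Supplier 27 (2.8): use full 25 — 33 doses to go.
Supplier 11 (3.0): use full 8 — 25 doses to go.
Take 12 from Supplier 10 at 4.2 — need 13 more.
Supplier 3 (4.6): take the remaining 13 — done.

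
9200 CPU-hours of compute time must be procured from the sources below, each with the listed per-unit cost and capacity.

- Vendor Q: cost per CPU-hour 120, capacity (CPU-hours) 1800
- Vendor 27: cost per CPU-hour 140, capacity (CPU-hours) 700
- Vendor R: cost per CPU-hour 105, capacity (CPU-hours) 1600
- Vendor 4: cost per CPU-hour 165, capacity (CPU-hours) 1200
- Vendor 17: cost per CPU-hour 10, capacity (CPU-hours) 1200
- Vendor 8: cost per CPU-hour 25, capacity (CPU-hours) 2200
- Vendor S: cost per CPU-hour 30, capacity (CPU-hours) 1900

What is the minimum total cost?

Cheapest first:
Vendor 17 (10): use full 1200 ; 8000 CPU-hours to go.
Vendor 8 (25): use full 2200 ; 5800 CPU-hours to go.
Vendor S (30): use full 1900 ; 3900 CPU-hours to go.
Vendor R (105): use full 1600 ; 2300 CPU-hours to go.
Vendor Q at 120: take all 1800 CPU-hours ; 500 still needed.
Vendor 27 at 140: take 500 of its 700 ; requirement met.
Vendor 4: unused.
Cost = 1200×10 + 2200×25 + 1900×30 + 1600×105 + 1800×120 + 500×140 = 578000.

578000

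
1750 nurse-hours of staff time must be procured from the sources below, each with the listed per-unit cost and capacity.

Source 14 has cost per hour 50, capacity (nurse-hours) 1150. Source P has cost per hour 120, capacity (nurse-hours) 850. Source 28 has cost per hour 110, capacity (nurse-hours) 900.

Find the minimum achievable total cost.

Use sources in increasing cost order.
Source 14 at 50: take all 1150 nurse-hours → 600 still needed.
Source 28 (110): take the remaining 600 → done.
Source P: unused.
Cost = 1150×50 + 600×110 = 123500.

123500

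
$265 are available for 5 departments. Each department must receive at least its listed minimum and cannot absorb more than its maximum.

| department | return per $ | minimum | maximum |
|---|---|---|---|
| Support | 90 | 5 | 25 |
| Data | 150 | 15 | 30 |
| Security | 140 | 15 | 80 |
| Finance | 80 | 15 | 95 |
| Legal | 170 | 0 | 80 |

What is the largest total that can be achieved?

35550

Meeting every minimum uses 5+15+15+15+0 = 50 $, leaving 215.
Order the departments by return per $: Legal 170 > Data 150 > Security 140 > Support 90 > Finance 80.
Legal takes 80 more to reach its cap of 80 → 135 left.
Data: +15 to 30 (cap) → 120 left.
Give Security 65 more to hit its cap of 80 → 55 left.
Support: +20 to 25 (cap) → 35 left.
Finance has room for 80 more but only 35 remain, so it gets 50.
Total = 90×25 + 150×30 + 140×80 + 80×50 + 170×80 = 35550.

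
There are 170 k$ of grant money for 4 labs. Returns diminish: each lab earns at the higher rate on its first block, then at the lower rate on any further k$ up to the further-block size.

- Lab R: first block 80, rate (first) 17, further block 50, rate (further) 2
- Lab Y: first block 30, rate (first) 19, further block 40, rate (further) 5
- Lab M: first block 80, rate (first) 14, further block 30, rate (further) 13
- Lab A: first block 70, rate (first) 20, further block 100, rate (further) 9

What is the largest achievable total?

3160

Rank every tier by rate: Lab A/T1 20 > Lab Y/T1 19 > Lab R/T1 17 > Lab M/T1 14 > Lab M/T2 13 > Lab A/T2 9 > Lab Y/T2 5 > Lab R/T2 2.
Lab A/T1 (20): +70 ; 100 left.
Lab Y T1 at 19: fill all 30 ; 70 left.
70 remain; put them into Lab R T1 at 17.
Total = 20×70 + 19×30 + 17×70 = 3160.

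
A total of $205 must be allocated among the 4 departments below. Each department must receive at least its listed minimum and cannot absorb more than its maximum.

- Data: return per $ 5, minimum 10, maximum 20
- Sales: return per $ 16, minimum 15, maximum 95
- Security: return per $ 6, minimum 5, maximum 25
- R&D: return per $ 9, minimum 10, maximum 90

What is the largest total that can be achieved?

Meeting every minimum uses 10+15+5+10 = 40 $, leaving 165.
Order the departments by return per $: Sales 16 > R&D 9 > Security 6 > Data 5.
Sales takes 80 more to reach its cap of 95 ; 85 left.
R&D takes 80 more to reach its cap of 90 ; 5 left.
Security: +5 (room for 20) → 10. Pool exhausted.
Total = 5×10 + 16×95 + 6×10 + 9×90 = 2440.

2440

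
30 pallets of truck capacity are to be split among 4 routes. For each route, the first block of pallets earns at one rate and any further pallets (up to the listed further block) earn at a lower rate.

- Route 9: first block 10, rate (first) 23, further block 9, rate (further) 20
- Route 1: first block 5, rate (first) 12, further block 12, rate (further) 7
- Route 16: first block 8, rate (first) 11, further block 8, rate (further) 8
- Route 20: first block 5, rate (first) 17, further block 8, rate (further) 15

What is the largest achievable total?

585

Rank every tier by rate: Route 9/T1 23 > Route 9/T2 20 > Route 20/T1 17 > Route 20/T2 15 > Route 1/T1 12 > Route 16/T1 11 > Route 16/T2 8 > Route 1/T2 7.
Route 9 T1 at 23: fill all 10 → 20 left.
Fill Route 9 T2 block (9 at 20) → 11 left.
Route 20 T1 at 17: fill all 5 → 6 left.
Route 20/T2: +6 of 8 at 15; pool empty.
Total = 23×10 + 20×9 + 17×5 + 15×6 = 585.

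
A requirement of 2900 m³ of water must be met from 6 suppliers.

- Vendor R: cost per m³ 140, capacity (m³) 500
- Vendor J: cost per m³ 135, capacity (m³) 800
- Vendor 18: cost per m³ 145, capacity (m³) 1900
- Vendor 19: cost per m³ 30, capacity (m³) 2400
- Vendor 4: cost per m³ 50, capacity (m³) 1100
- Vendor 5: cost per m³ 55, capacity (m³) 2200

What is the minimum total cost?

97000

Cheapest first:
Vendor 19 at 30: take all 2400 m³ — 500 still needed.
Vendor 4 at 50: take 500 of its 1100 — requirement met.
Vendor 5, Vendor J, Vendor R, Vendor 18: unused.
Cost = 2400×30 + 500×50 = 97000.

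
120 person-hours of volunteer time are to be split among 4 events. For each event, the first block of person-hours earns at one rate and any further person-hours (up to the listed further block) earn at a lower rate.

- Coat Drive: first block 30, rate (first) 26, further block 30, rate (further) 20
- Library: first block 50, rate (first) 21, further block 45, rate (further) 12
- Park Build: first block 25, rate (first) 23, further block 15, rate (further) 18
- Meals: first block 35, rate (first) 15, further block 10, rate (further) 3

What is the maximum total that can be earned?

Order all 8 blocks by rate: Coat Drive/T1 26 > Park Build/T1 23 > Library/T1 21 > Coat Drive/T2 20 > Park Build/T2 18 > Meals/T1 15 > Library/T2 12 > Meals/T2 3.
Coat Drive/T1 (26): +30 → 90 left.
Park Build T1 at 23: fill all 25 → 65 left.
Fill Library T1 block (50 at 21) → 15 left.
15 remain; put them into Coat Drive T2 at 20.
Total = 26×30 + 23×25 + 21×50 + 20×15 = 2705.

2705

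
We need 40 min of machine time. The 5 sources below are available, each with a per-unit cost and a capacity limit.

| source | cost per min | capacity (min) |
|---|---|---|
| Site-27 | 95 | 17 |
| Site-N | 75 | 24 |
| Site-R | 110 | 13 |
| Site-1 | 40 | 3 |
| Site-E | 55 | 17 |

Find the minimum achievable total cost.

Cheapest first:
Site-1 at 40: take all 3 min ; 37 still needed.
Take 17 from Site-E at 55 ; need 20 more.
Site-N (75): take the remaining 20 ; done.
Site-27, Site-R: unused.
Cost = 3×40 + 17×55 + 20×75 = 2555.

2555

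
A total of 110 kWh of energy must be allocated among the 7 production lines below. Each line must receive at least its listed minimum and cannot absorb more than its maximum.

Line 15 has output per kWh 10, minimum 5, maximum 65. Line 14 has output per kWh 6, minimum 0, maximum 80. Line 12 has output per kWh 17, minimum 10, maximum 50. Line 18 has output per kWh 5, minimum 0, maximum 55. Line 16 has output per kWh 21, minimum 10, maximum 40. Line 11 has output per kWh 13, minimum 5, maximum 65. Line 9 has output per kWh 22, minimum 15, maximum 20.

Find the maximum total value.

Meeting every minimum uses 5+0+10+0+10+5+15 = 45 kWh, leaving 65.
Highest output per kWh first: Line 9 22 > Line 16 21 > Line 12 17 > Line 11 13 > Line 15 10 > Line 14 6 > Line 18 5.
Give Line 9 5 more to hit its cap of 20 ; 60 left.
Line 16 takes 30 more to reach its cap of 40 ; 30 left.
Line 12 has room for 40 more but only 30 remain, so it gets 40.
Total = 10×5 + 17×40 + 21×40 + 13×5 + 22×20 = 2075.

2075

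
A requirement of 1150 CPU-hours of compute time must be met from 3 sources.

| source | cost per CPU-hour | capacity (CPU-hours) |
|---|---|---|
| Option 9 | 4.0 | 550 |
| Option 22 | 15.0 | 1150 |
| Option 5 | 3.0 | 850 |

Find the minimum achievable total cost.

Cheapest first:
Option 5 (3.0): use full 850 ; 300 CPU-hours to go.
Take 300 from Option 9 at 4.0 to finish.
Option 22: unused.
Cost = 850×3.0 + 300×4.0 = 3750.

3750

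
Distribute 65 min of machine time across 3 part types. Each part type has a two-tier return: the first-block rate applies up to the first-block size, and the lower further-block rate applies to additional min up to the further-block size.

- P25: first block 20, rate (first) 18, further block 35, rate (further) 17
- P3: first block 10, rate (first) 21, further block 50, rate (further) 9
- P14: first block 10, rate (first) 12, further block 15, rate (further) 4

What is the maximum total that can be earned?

1165

Treat each block as its own option and order by rate: P3/tier1 21 > P25/tier1 18 > P25/tier2 17 > P14/tier1 12 > P3/tier2 9 > P14/tier2 4.
P3 tier1 at 21: fill all 10 — 55 left.
P25/tier1 (18): +20 — 35 left.
P25/tier2 (17): +35 — 0 left.
Total = 21×10 + 18×20 + 17×35 = 1165.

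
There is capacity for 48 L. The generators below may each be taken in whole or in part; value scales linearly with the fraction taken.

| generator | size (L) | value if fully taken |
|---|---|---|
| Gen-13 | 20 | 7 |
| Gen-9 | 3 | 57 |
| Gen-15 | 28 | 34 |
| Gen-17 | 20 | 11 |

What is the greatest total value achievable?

Sort by value density: Gen-9 57/3≈19, Gen-15 34/28≈1.21, Gen-17 11/20≈0.55, Gen-13 7/20≈0.35.
All 3 L of Gen-9 fit (value 57) ; 45 remain.
Gen-15: take in full, 28 L for value 34 ; 17 left.
17 L left: a 17/20 share of Gen-17 gives 11×17/20 = 9.35.
Total value = 100.35.

100.35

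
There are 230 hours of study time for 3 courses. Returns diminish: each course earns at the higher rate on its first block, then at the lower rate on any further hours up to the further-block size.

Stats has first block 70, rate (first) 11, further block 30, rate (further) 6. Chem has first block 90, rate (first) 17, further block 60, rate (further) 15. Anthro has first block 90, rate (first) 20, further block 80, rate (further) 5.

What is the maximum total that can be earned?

Rank every tier by rate: Anthro/tier1 20 > Chem/tier1 17 > Chem/tier2 15 > Stats/tier1 11 > Stats/tier2 6 > Anthro/tier2 5.
Anthro/tier1 (20): +90 — 140 left.
Fill Chem tier1 block (90 at 17) — 50 left.
50 remain; put them into Chem tier2 at 15.
Total = 20×90 + 17×90 + 15×50 = 4080.

4080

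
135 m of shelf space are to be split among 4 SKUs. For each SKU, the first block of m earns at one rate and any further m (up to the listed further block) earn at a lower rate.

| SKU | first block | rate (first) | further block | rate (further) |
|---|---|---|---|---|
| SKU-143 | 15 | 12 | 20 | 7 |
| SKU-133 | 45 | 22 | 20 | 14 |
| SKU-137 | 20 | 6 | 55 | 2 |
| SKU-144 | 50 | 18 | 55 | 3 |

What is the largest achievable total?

2385

Treat each block as its own option and order by rate: SKU-133/first 22 > SKU-144/first 18 > SKU-133/second 14 > SKU-143/first 12 > SKU-143/second 7 > SKU-137/first 6 > SKU-144/second 3 > SKU-137/second 2.
Fill SKU-133 first block (45 at 22) — 90 left.
Fill SKU-144 first block (50 at 18) — 40 left.
SKU-133 second at 14: fill all 20 — 20 left.
SKU-143 first at 12: fill all 15 — 5 left.
SKU-143/second: +5 of 20 at 7; pool empty.
Total = 22×45 + 18×50 + 14×20 + 12×15 + 7×5 = 2385.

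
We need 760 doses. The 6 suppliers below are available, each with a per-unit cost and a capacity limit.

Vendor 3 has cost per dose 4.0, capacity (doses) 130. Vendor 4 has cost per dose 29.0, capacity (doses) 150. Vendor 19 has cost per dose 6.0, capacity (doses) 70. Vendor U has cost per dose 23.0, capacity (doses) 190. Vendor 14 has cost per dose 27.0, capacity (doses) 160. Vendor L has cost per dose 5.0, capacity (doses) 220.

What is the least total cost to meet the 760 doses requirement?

Cheapest first:
Vendor 3 at 4.0: take all 130 doses ; 630 still needed.
Take 220 from Vendor L at 5.0 ; need 410 more.
Take 70 from Vendor 19 at 6.0 ; need 340 more.
Vendor U at 23.0: take all 190 doses ; 150 still needed.
Vendor 14 (27.0): take the remaining 150 ; done.
Vendor 4: unused.
Cost = 130×4.0 + 220×5.0 + 70×6.0 + 190×23.0 + 150×27.0 = 10460.

10460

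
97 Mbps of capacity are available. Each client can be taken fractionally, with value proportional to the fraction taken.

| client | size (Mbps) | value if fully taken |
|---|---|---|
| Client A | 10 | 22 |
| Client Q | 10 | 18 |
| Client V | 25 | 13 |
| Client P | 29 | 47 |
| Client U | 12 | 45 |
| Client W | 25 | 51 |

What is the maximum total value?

Sort by value density: Client U 45/12≈3.75, Client A 22/10≈2.2, Client W 51/25≈2.04, Client Q 18/10≈1.8, Client P 47/29≈1.62, Client V 13/25≈0.52.
Client U: take in full, 12 Mbps for value 45 — 85 left.
All 10 Mbps of Client A fit (value 22) — 75 remain.
Take all of Client W (25 Mbps, value 51) — 50 Mbps left.
All 10 Mbps of Client Q fit (value 18) — 40 remain.
Client P: take in full, 29 Mbps for value 47 — 11 left.
Only 11 Mbps remain; take 11/25 of Client V for value 13×11/25 = 5.72.
Total value = 188.72.

188.72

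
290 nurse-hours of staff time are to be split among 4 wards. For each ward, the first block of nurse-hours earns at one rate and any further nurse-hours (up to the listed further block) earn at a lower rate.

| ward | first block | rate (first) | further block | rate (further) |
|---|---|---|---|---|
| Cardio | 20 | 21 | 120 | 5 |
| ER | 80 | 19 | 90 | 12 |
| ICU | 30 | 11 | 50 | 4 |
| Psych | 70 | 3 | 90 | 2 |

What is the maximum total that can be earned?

3700

Treat each block as its own option and order by rate: Cardio/T1 21 > ER/T1 19 > ER/T2 12 > ICU/T1 11 > Cardio/T2 5 > ICU/T2 4 > Psych/T1 3 > Psych/T2 2.
Fill Cardio T1 block (20 at 21) — 270 left.
ER/T1 (19): +80 — 190 left.
ER/T2 (12): +90 — 100 left.
Fill ICU T1 block (30 at 11) — 70 left.
Cardio T2 at 5: only 70 left, fill 70.
Total = 21×20 + 19×80 + 12×90 + 11×30 + 5×70 = 3700.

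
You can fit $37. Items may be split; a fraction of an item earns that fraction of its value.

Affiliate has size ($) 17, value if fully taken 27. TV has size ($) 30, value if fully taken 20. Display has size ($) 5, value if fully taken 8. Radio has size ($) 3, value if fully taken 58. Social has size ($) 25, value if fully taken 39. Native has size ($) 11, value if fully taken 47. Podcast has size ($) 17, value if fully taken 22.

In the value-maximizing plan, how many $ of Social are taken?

1

Best value per unit of size first: Radio 58/3≈19.3, Native 47/11≈4.27, Display 8/5≈1.6, Affiliate 27/17≈1.59, Social 39/25≈1.56, Podcast 22/17≈1.29, TV 20/30≈0.667.
All 3 $ of Radio fit (value 58) ; 34 remain.
Native: take in full, 11 $ for value 47 ; 23 left.
Display: take in full, 5 $ for value 8 ; 18 left.
All 17 $ of Affiliate fit (value 27) ; 1 remain.
1 $ left: a 1/25 share of Social gives 39×1/25 = 1.56.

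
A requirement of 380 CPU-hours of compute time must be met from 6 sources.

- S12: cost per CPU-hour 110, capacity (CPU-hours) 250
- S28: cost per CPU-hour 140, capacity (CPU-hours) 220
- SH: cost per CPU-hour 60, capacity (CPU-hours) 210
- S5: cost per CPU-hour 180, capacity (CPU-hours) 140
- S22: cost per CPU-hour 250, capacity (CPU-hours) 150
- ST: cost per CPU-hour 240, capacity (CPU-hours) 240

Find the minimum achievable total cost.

31300

Use sources in increasing cost order.
Take 210 from SH at 60 ; need 170 more.
Take 170 from S12 at 110 to finish.
S28, S5, ST, S22: unused.
Cost = 210×60 + 170×110 = 31300.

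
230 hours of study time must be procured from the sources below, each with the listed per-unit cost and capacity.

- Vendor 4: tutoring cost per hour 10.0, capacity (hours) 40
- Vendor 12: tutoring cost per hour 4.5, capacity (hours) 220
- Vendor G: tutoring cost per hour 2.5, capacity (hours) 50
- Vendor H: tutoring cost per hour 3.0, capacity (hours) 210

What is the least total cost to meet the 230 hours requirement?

Fill from the cheapest source first.
Take 50 from Vendor G at 2.5 ; need 180 more.
Vendor H at 3.0: take 180 of its 210 ; requirement met.
Vendor 12, Vendor 4: unused.
Cost = 50×2.5 + 180×3.0 = 665.

665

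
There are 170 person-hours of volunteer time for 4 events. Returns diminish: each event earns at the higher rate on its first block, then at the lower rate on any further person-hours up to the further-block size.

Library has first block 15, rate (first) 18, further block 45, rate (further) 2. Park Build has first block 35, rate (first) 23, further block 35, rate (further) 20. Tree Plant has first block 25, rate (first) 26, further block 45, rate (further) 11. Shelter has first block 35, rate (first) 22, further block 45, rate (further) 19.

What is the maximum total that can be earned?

3685

Order all 8 blocks by rate: Tree Plant/T1 26 > Park Build/T1 23 > Shelter/T1 22 > Park Build/T2 20 > Shelter/T2 19 > Library/T1 18 > Tree Plant/T2 11 > Library/T2 2.
Tree Plant T1 at 26: fill all 25 → 145 left.
Fill Park Build T1 block (35 at 23) → 110 left.
Shelter/T1 (22): +35 → 75 left.
Fill Park Build T2 block (35 at 20) → 40 left.
Shelter/T2: +40 of 45 at 19; pool empty.
Total = 26×25 + 23×35 + 22×35 + 20×35 + 19×40 = 3685.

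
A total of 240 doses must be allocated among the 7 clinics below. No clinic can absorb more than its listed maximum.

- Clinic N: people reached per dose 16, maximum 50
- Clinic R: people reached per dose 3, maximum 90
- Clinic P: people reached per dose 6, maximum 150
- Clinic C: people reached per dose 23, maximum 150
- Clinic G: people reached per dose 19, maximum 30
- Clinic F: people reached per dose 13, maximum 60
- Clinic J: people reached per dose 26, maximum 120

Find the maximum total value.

Highest people reached per dose first: Clinic J 26 > Clinic C 23 > Clinic G 19 > Clinic N 16 > Clinic F 13 > Clinic P 6 > Clinic R 3.
Clinic J takes 120 to reach its cap of 120 → 120 left.
Only 120 left; Clinic C takes them to reach 120.
Total = 23×120 + 26×120 = 5880.

5880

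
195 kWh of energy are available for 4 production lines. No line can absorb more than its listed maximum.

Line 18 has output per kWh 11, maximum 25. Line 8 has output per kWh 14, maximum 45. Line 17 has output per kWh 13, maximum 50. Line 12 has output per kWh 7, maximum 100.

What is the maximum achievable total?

Highest output per kWh first: Line 8 14 > Line 17 13 > Line 18 11 > Line 12 7.
Give Line 8 45 to hit its cap of 45 → 150 left.
Line 17 takes 50 to reach its cap of 50 → 100 left.
Give Line 18 25 to hit its cap of 25 → 75 left.
Line 12: +75 (room for 100) → 75. Pool exhausted.
Total = 11×25 + 14×45 + 13×50 + 7×75 = 2080.

2080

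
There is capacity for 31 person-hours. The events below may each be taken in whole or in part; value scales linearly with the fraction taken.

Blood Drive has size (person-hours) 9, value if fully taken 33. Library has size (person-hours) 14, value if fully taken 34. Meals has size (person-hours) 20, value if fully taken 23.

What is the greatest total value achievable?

Sort by value density: Blood Drive 33/9≈3.67, Library 34/14≈2.43, Meals 23/20≈1.15.
Take all of Blood Drive (9 person-hours, value 33) — 22 person-hours left.
All 14 person-hours of Library fit (value 34) — 8 remain.
Only 8 person-hours remain; take 8/20 of Meals for value 23×8/20 = 9.2.
Total value = 76.2.

76.2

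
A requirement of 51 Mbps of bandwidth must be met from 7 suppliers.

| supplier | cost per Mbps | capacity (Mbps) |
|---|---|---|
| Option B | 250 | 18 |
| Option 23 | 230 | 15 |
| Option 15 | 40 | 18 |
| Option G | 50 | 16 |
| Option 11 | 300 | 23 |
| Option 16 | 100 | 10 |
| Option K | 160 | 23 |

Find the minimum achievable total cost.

Fill from the cheapest supplier first.
Option 15 (40): use full 18 — 33 Mbps to go.
Option G (50): use full 16 — 17 Mbps to go.
Option 16 at 100: take all 10 Mbps — 7 still needed.
Option K (160): take the remaining 7 — done.
Option 23, Option B, Option 11: unused.
Cost = 18×40 + 16×50 + 10×100 + 7×160 = 3640.

3640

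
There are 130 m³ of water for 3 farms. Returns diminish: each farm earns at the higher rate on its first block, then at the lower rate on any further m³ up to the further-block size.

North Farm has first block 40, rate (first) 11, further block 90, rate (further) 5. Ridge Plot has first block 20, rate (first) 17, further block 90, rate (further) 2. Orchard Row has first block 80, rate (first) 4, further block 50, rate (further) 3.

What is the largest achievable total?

1130

Treat each block as its own option and order by rate: Ridge Plot/first 17 > North Farm/first 11 > North Farm/second 5 > Orchard Row/first 4 > Orchard Row/second 3 > Ridge Plot/second 2.
Ridge Plot first at 17: fill all 20 → 110 left.
North Farm/first (11): +40 → 70 left.
North Farm second at 5: only 70 left, fill 70.
Total = 17×20 + 11×40 + 5×70 = 1130.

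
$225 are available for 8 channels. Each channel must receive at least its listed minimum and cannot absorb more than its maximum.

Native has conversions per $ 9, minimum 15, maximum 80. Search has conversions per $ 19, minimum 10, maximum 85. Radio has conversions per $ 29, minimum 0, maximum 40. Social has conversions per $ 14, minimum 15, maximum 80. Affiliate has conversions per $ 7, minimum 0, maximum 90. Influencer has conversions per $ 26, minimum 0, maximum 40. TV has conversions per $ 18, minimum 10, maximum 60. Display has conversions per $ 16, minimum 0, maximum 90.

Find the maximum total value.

4700

Meeting every minimum uses 15+10+0+15+0+0+10+0 = 50 $, leaving 175.
Order the channels by conversions per $: Radio 29 > Influencer 26 > Search 19 > TV 18 > Display 16 > Social 14 > Native 9 > Affiliate 7.
Radio takes 40 more to reach its cap of 40 → 135 left.
Give Influencer 40 more to hit its cap of 40 → 95 left.
Search: +75 to 85 (cap) → 20 left.
Only 20 left; TV takes them to reach 30.
Total = 9×15 + 19×85 + 29×40 + 14×15 + 26×40 + 18×30 = 4700.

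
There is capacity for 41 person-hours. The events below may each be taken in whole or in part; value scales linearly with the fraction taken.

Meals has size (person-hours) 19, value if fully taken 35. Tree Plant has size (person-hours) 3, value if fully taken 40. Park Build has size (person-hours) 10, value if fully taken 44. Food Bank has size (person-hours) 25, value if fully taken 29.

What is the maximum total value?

Best value per unit of size first: Tree Plant 40/3≈13.3, Park Build 44/10≈4.4, Meals 35/19≈1.84, Food Bank 29/25≈1.16.
All 3 person-hours of Tree Plant fit (value 40) ; 38 remain.
All 10 person-hours of Park Build fit (value 44) ; 28 remain.
All 19 person-hours of Meals fit (value 35) ; 9 remain.
Fill the last 9 person-hours with part of Food Bank: 9/25 of it earns 10.44.
Total value = 129.44.

129.44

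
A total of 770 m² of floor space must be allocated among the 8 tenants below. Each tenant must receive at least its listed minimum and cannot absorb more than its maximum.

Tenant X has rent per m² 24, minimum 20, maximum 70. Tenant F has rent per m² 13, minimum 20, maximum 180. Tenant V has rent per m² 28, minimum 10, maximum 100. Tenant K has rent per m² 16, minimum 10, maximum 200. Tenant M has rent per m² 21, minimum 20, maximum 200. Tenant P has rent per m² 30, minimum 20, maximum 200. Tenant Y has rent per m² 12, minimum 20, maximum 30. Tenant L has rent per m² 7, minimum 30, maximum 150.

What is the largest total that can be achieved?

17470

Meeting every minimum uses 20+20+10+10+20+20+20+30 = 150 m², leaving 620.
Highest rent per m² first: Tenant P 30 > Tenant V 28 > Tenant X 24 > Tenant M 21 > Tenant K 16 > Tenant F 13 > Tenant Y 12 > Tenant L 7.
Give Tenant P 180 more to hit its cap of 200 — 440 left.
Tenant V: +90 to 100 (cap) — 350 left.
Tenant X: +50 to 70 (cap) — 300 left.
Give Tenant M 180 more to hit its cap of 200 — 120 left.
Only 120 left; Tenant K takes them to reach 130.
Total = 24×70 + 13×20 + 28×100 + 16×130 + 21×200 + 30×200 + 12×20 + 7×30 = 17470.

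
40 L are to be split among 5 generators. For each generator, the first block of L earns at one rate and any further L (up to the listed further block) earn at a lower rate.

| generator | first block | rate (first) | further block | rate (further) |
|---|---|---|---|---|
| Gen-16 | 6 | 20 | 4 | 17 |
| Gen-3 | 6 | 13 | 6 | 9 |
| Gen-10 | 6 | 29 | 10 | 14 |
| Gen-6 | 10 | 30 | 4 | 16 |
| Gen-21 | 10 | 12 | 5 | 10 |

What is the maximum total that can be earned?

Treat each block as its own option and order by rate: Gen-6/T1 30 > Gen-10/T1 29 > Gen-16/T1 20 > Gen-16/T2 17 > Gen-6/T2 16 > Gen-10/T2 14 > Gen-3/T1 13 > Gen-21/T1 12 > Gen-21/T2 10 > Gen-3/T2 9.
Gen-6/T1 (30): +10 → 30 left.
Gen-10/T1 (29): +6 → 24 left.
Gen-16/T1 (20): +6 → 18 left.
Gen-16 T2 at 17: fill all 4 → 14 left.
Gen-6/T2 (16): +4 → 10 left.
Gen-10 T2 at 14: fill all 10 → 0 left.
Total = 30×10 + 29×6 + 20×6 + 17×4 + 16×4 + 14×10 = 866.

866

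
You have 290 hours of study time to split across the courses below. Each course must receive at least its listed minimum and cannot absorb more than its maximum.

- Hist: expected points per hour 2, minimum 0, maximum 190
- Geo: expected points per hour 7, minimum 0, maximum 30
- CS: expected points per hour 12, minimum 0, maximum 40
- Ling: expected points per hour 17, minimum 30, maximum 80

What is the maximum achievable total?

2330

Meeting every minimum uses 0+0+0+30 = 30 hours, leaving 260.
Highest expected points per hour first: Ling 17 > CS 12 > Geo 7 > Hist 2.
Give Ling 50 more to hit its cap of 80 → 210 left.
CS takes 40 more to reach its cap of 40 → 170 left.
Give Geo 30 more to hit its cap of 30 → 140 left.
Only 140 left; Hist takes them to reach 140.
Total = 2×140 + 7×30 + 12×40 + 17×80 = 2330.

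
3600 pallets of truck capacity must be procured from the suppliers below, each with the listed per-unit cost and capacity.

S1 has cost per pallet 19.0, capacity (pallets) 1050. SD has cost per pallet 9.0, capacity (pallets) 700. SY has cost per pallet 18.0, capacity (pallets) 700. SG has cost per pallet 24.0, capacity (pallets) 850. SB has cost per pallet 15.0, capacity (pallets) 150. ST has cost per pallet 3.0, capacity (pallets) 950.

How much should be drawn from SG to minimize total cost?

50

Fill from the cheapest supplier first.
ST (3.0): use full 950 → 2650 pallets to go.
SD at 9.0: take all 700 pallets → 1950 still needed.
Take 150 from SB at 15.0 → need 1800 more.
SY at 18.0: take all 700 pallets → 1100 still needed.
Take 1050 from S1 at 19.0 → need 50 more.
Take 50 from SG at 24.0 to finish.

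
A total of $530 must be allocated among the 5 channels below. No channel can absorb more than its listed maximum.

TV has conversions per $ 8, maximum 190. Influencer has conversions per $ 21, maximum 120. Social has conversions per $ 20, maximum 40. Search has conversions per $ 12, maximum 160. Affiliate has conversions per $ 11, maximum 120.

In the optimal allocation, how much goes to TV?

Order the channels by conversions per $: Influencer 21 > Social 20 > Search 12 > Affiliate 11 > TV 8.
Influencer: +120 to 120 (cap) ; 410 left.
Social: +40 to 40 (cap) ; 370 left.
Search: +160 to 160 (cap) ; 210 left.
Affiliate takes 120 to reach its cap of 120 ; 90 left.
TV has room for 190 but only 90 remain, so it gets 90.

90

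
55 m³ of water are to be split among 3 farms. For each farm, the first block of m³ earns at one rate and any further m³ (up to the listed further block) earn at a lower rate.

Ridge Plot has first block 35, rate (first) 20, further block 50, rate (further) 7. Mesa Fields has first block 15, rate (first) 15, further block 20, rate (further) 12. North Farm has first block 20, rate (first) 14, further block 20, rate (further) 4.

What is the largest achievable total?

Rank every tier by rate: Ridge Plot/T1 20 > Mesa Fields/T1 15 > North Farm/T1 14 > Mesa Fields/T2 12 > Ridge Plot/T2 7 > North Farm/T2 4.
Fill Ridge Plot T1 block (35 at 20) ; 20 left.
Fill Mesa Fields T1 block (15 at 15) ; 5 left.
5 remain; put them into North Farm T1 at 14.
Total = 20×35 + 15×15 + 14×5 = 995.

995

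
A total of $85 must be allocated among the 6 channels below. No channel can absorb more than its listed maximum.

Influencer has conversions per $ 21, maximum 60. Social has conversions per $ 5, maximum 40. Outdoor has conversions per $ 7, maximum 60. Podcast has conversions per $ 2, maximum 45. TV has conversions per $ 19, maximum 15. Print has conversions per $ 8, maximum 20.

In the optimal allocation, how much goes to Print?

10

Order the channels by conversions per $: Influencer 21 > TV 19 > Print 8 > Outdoor 7 > Social 5 > Podcast 2.
Give Influencer 60 to hit its cap of 60 → 25 left.
Give TV 15 to hit its cap of 15 → 10 left.
Print: +10 (room for 20) → 10. Pool exhausted.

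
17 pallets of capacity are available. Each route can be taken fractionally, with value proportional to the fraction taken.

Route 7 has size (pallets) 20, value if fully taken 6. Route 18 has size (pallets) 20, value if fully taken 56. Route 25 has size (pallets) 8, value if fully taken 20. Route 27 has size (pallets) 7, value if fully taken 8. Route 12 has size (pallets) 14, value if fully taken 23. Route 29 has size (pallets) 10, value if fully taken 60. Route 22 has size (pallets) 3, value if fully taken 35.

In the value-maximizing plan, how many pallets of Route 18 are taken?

4

Sort by value density: Route 22 35/3≈11.7, Route 29 60/10≈6, Route 18 56/20≈2.8, Route 25 20/8≈2.5, Route 12 23/14≈1.64, Route 27 8/7≈1.14, Route 7 6/20≈0.3.
Take all of Route 22 (3 pallets, value 35) — 14 pallets left.
Take all of Route 29 (10 pallets, value 60) — 4 pallets left.
Only 4 pallets remain; take 4/20 of Route 18 for value 56×4/20 = 11.2.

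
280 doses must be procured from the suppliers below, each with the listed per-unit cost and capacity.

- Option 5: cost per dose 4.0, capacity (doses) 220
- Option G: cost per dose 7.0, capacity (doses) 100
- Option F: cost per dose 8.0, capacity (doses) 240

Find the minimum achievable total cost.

1300

Use suppliers in increasing cost order.
Option 5 at 4.0: take all 220 doses → 60 still needed.
Take 60 from Option G at 7.0 to finish.
Option F: unused.
Cost = 220×4.0 + 60×7.0 = 1300.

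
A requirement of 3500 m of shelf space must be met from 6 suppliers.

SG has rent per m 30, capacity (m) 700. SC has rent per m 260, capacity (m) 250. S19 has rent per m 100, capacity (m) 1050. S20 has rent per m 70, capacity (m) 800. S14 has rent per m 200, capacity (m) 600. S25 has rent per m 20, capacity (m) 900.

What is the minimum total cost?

210000

Fill from the cheapest supplier first.
S25 at 20: take all 900 m → 2600 still needed.
SG (30): use full 700 → 1900 m to go.
S20 (70): use full 800 → 1100 m to go.
S19 at 100: take all 1050 m → 50 still needed.
Take 50 from S14 at 200 to finish.
SC: unused.
Cost = 900×20 + 700×30 + 800×70 + 1050×100 + 50×200 = 210000.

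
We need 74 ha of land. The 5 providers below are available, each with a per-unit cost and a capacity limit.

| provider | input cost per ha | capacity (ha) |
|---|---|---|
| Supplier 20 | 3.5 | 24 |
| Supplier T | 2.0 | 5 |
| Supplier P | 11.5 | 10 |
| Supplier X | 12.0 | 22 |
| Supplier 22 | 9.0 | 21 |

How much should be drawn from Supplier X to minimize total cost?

Fill from the cheapest provider first.
Take 5 from Supplier T at 2.0 ; need 69 more.
Supplier 20 at 3.5: take all 24 ha ; 45 still needed.
Take 21 from Supplier 22 at 9.0 ; need 24 more.
Supplier P (11.5): use full 10 ; 14 ha to go.
Supplier X (12.0): take the remaining 14 ; done.

14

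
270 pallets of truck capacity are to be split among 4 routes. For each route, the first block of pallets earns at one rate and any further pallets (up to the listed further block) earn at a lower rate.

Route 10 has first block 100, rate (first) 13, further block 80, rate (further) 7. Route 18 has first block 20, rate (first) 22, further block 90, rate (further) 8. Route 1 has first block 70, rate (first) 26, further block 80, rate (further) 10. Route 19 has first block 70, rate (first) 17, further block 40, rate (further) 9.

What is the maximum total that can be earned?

Order all 8 blocks by rate: Route 1/first 26 > Route 18/first 22 > Route 19/first 17 > Route 10/first 13 > Route 1/second 10 > Route 19/second 9 > Route 18/second 8 > Route 10/second 7.
Route 1 first at 26: fill all 70 — 200 left.
Fill Route 18 first block (20 at 22) — 180 left.
Fill Route 19 first block (70 at 17) — 110 left.
Route 10/first (13): +100 — 10 left.
Route 1/second: +10 of 80 at 10; pool empty.
Total = 26×70 + 22×20 + 17×70 + 13×100 + 10×10 = 4850.

4850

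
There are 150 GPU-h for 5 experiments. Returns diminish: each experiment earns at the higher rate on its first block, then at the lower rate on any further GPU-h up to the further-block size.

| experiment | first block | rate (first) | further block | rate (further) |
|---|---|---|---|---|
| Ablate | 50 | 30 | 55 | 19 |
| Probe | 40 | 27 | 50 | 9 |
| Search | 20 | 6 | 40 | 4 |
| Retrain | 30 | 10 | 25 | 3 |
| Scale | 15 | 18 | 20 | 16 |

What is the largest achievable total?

3715

Rank every tier by rate: Ablate/T1 30 > Probe/T1 27 > Ablate/T2 19 > Scale/T1 18 > Scale/T2 16 > Retrain/T1 10 > Probe/T2 9 > Search/T1 6 > Search/T2 4 > Retrain/T2 3.
Ablate/T1 (30): +50 — 100 left.
Probe/T1 (27): +40 — 60 left.
Fill Ablate T2 block (55 at 19) — 5 left.
Scale/T1: +5 of 15 at 18; pool empty.
Total = 30×50 + 27×40 + 19×55 + 18×5 = 3715.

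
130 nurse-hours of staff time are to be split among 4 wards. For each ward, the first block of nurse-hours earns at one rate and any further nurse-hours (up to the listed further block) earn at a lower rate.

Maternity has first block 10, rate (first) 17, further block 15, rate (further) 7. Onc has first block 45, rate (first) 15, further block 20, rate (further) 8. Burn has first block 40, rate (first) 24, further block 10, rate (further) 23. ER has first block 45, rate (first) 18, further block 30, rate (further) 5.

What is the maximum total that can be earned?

Treat each block as its own option and order by rate: Burn/tier1 24 > Burn/tier2 23 > ER/tier1 18 > Maternity/tier1 17 > Onc/tier1 15 > Onc/tier2 8 > Maternity/tier2 7 > ER/tier2 5.
Burn tier1 at 24: fill all 40 → 90 left.
Burn/tier2 (23): +10 → 80 left.
Fill ER tier1 block (45 at 18) → 35 left.
Maternity tier1 at 17: fill all 10 → 25 left.
25 remain; put them into Onc tier1 at 15.
Total = 24×40 + 23×10 + 18×45 + 17×10 + 15×25 = 2545.

2545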